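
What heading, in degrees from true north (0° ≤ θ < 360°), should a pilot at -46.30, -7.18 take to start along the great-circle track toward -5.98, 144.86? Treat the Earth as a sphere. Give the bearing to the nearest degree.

147°

Δλ = 144.86 − -7.18 = 152.04°.
θ = atan2( sin Δλ · cos φ₂ , cos φ₁ · sin φ₂ − sin φ₁ · cos φ₂ · cos Δλ )
  = atan2(0.46630, -0.70708) = 146.596° → normalised to [0°, 360°): 146.596°.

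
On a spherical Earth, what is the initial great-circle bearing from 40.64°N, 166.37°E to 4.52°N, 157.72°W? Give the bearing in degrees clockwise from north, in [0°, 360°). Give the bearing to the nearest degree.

Δλ = -157.72 − 166.37 = -324.09°; wrapped into (−180°, 180°]: 35.91°.
θ = atan2( sin Δλ · cos φ₂ , cos φ₁ · sin φ₂ − sin φ₁ · cos φ₂ · cos Δλ )
  = atan2(0.58469, -0.46608) = 128.560° → normalised to [0°, 360°): 128.560°.

129°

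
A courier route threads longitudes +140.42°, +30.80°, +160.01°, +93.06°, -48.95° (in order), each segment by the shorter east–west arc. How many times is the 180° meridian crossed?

Leg 1: +140.42° → +30.80°, shortest Δλ = -109.62° (west) — does not cross 180°.
Leg 2: +30.80° → +160.01°, shortest Δλ = 129.21° (east) — does not cross 180°.
Leg 3: +160.01° → +93.06°, shortest Δλ = -66.95° (west) — does not cross 180°.
Leg 4: +93.06° → -48.95°, shortest Δλ = -142.01° (west) — does not cross 180°.
Total crossings: 0.

0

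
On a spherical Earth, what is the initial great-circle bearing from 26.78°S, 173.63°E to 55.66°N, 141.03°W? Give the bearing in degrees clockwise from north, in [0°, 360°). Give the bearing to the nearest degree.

24°

Δλ = -141.03 − 173.63 = -314.66°; wrapped into (−180°, 180°]: 45.34°.
θ = atan2( sin Δλ · cos φ₂ , cos φ₁ · sin φ₂ − sin φ₁ · cos φ₂ · cos Δλ )
  = atan2(0.40124, 0.91579) = 23.660° → normalised to [0°, 360°): 23.660°.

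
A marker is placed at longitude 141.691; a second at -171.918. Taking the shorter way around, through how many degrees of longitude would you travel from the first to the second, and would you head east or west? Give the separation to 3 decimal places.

Raw difference: -171.918 − 141.691 = -313.609°.
Normalise into (−180°, 180°]: -313.609° + 360° = 46.391°.
Positive ⇒ the second point lies to the east; separation 46.391°.

46.391° east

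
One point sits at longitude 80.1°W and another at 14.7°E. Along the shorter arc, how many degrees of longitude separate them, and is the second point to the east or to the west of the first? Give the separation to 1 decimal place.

Raw difference: 14.7 − -80.1 = 94.8°.
Normalise into (−180°, 180°]: 94.8° stays 94.8°.
Positive ⇒ the second point lies to the east; separation 94.8°.

94.8° east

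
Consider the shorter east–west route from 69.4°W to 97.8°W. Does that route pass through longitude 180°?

Signed shortest Δλ = ((-97.8 − -69.4 + 180) mod 360) − 180 = -28.4°.
Going west by 28.4° from -69.4° reaches -97.8° without touching 180°.

No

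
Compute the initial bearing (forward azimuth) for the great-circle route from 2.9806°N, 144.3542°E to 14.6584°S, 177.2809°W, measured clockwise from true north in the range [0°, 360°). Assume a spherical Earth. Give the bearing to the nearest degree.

Δλ = -177.2809 − 144.3542 = -321.6351°; wrapped into (−180°, 180°]: 38.3649°.
θ = atan2( sin Δλ · cos φ₂ , cos φ₁ · sin φ₂ − sin φ₁ · cos φ₂ · cos Δλ )
  = atan2(0.60047, -0.29216) = 115.945° → normalised to [0°, 360°): 115.945°.

116°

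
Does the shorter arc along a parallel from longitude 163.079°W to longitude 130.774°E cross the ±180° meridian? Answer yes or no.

Yes

Naïve |130.774 − -163.079| = 293.853° > 180°, so the shorter arc goes the other way round — across 180°.
Signed shortest Δλ = ((130.774 − -163.079 + 180) mod 360) − 180 = -66.147°.
Going west by 66.147° from -163.079° passes through 180° before reaching +130.774°.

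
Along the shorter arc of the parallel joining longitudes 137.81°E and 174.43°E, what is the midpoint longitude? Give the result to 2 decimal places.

156.12°E

Signed shortest Δλ from +137.81° to +174.43° is +36.62°.
Midpoint longitude = +137.81° + (+36.62°)/2 = +137.81° + 18.31° = +156.12°.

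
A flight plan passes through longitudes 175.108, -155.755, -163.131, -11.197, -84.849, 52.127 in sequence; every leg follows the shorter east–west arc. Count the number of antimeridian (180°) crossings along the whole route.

1

Leg 1: +175.108° → -155.755°, shortest Δλ = 29.137° (east) — crosses 180°.
Leg 2: -155.755° → -163.131°, shortest Δλ = -7.376° (west) — does not cross 180°.
Leg 3: -163.131° → -11.197°, shortest Δλ = 151.934° (east) — does not cross 180°.
Leg 4: -11.197° → -84.849°, shortest Δλ = -73.652° (west) — does not cross 180°.
Leg 5: -84.849° → +52.127°, shortest Δλ = 136.976° (east) — does not cross 180°.
Total crossings: 1.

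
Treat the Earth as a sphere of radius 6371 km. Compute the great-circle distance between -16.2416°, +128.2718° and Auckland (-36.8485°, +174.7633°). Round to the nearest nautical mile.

Δλ = 174.7633 − 128.2718 = 46.4915°.
Δφ = -36.8485 − -16.2416 = -20.6069°.
a = sin²(Δφ/2) + cos φ₁ · cos φ₂ · sin²(Δλ/2) = 0.151667.
c = 2·atan2(√a, √(1−a)) = 0.80006 rad → d = 6371·c ≈ 5097.16 km ≈ 2752.24 nmi.

2752 nmi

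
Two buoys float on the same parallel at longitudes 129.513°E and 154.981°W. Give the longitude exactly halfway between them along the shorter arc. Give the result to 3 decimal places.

167.266°E

Signed shortest Δλ from +129.513° to -154.981° is +75.506°.
Midpoint longitude = +129.513° + (+75.506°)/2 = +129.513° + 37.753° = +167.266°.
(The naïve average (+129.513 + -154.981)/2 = -12.734° is on the wrong side of the globe.)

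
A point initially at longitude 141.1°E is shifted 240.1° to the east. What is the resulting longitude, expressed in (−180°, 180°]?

21.2°E

Start at +141.1°; shift +240.1° → +381.2°.
+381.2° lies outside (−180°, 180°]; subtract 360° → +21.2°.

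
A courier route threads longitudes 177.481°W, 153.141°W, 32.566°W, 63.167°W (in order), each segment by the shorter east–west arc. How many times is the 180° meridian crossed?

0

Leg 1: -177.481° → -153.141°, shortest Δλ = 24.34° (east) — does not cross 180°.
Leg 2: -153.141° → -32.566°, shortest Δλ = 120.575° (east) — does not cross 180°.
Leg 3: -32.566° → -63.167°, shortest Δλ = -30.601° (west) — does not cross 180°.
Total crossings: 0.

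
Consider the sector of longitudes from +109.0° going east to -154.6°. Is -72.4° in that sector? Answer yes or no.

Band width going east from +109.0° to -154.6°: ((-154.6 − 109.0) mod 360) = 96.4°.
Offset of -72.4° east of the west edge: ((-72.4 − 109.0) mod 360) = 178.6°.
178.6° > 96.4° ⇒ outside.

No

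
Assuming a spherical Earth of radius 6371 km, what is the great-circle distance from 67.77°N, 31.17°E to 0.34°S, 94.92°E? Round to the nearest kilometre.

Δλ = 94.92 − 31.17 = 63.75°.
Δφ = -0.34 − 67.77 = -68.11°.
a = sin²(Δφ/2) + cos φ₁ · cos φ₂ · sin²(Δλ/2) = 0.419083.
c = 2·atan2(√a, √(1−a)) = 1.40825 rad → d = 6371·c ≈ 8971.95 km.

8972 km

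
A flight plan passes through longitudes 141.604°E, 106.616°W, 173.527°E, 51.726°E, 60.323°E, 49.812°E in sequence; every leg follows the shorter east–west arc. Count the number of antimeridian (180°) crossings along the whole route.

Leg 1: +141.604° → -106.616°, shortest Δλ = 111.78° (east) — crosses 180°.
Leg 2: -106.616° → +173.527°, shortest Δλ = -79.857° (west) — crosses 180°.
Leg 3: +173.527° → +51.726°, shortest Δλ = -121.801° (west) — does not cross 180°.
Leg 4: +51.726° → +60.323°, shortest Δλ = 8.597° (east) — does not cross 180°.
Leg 5: +60.323° → +49.812°, shortest Δλ = -10.511° (west) — does not cross 180°.
Total crossings: 2.

2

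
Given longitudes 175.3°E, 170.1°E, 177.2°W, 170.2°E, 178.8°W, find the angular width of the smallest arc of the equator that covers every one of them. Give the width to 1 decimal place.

Sort the longitudes: -178.8°, -177.2°, +170.1°, +170.2°, +175.3°.
Eastward gaps between consecutive values (wrapping around): 1.6°, 347.3°, 0.1°, 5.1°, 5.9°.
Largest gap = 347.3° ⇒ minimal covering band is its complement: 360° − 347.3° = 12.7°.
Band runs from +170.1° eastward to -177.2°, crossing the antimeridian.

12.7°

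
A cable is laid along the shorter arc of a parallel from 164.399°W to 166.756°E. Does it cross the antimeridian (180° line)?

Yes

Naïve |166.756 − -164.399| = 331.155° > 180°, so the shorter arc goes the other way round — across 180°.
Signed shortest Δλ = ((166.756 − -164.399 + 180) mod 360) − 180 = -28.845°.
Going west by 28.845° from -164.399° passes through 180° before reaching +166.756°.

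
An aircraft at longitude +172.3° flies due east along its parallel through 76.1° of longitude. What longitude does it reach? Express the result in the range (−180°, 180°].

-111.6°

Start at +172.3°; shift +76.1° → +248.4°.
+248.4° lies outside (−180°, 180°]; subtract 360° → -111.6°.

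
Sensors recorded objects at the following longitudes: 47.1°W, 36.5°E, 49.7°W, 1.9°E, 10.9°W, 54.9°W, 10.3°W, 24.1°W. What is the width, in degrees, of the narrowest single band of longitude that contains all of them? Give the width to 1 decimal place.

91.4°

Sort the longitudes: -54.9°, -49.7°, -47.1°, -24.1°, -10.9°, -10.3°, +1.9°, +36.5°.
Eastward gaps between consecutive values (wrapping around): 5.2°, 2.6°, 23.0°, 13.2°, 0.6°, 12.2°, 34.6°, 268.6°.
Largest gap = 268.6° ⇒ minimal covering band is its complement: 360° − 268.6° = 91.4°.
Band runs from -54.9° eastward to +36.5°.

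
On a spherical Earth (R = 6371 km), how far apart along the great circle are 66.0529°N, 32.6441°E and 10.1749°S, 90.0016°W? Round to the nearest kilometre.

12470 km

Δλ = -90.0016 − 32.6441 = -122.6457°.
Δφ = -10.1749 − 66.0529 = -76.2278°.
a = sin²(Δφ/2) + cos φ₁ · cos φ₂ · sin²(Δλ/2) = 0.688480.
c = 2·atan2(√a, √(1−a)) = 1.95731 rad → d = 6371·c ≈ 12470.01 km.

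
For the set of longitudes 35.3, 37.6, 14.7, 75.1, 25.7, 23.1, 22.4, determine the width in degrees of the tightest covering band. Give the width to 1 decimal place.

60.4°

Sort the longitudes: +14.7°, +22.4°, +23.1°, +25.7°, +35.3°, +37.6°, +75.1°.
Eastward gaps between consecutive values (wrapping around): 7.7°, 0.7°, 2.6°, 9.6°, 2.3°, 37.5°, 299.6°.
Largest gap = 299.6° ⇒ minimal covering band is its complement: 360° − 299.6° = 60.4°.
Band runs from +14.7° eastward to +75.1°.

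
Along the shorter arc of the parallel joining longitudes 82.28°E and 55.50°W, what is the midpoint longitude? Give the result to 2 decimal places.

13.39°E

Signed shortest Δλ from +82.28° to -55.50° is -137.78°.
Midpoint longitude = +82.28° + (-137.78°)/2 = +82.28° − 68.89° = +13.39°.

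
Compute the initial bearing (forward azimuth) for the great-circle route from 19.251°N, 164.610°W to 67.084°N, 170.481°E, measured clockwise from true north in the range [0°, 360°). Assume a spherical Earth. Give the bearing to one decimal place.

Δλ = 170.481 − -164.610 = 335.091°; wrapped into (−180°, 180°]: -24.909°.
θ = atan2( sin Δλ · cos φ₂ , cos φ₁ · sin φ₂ − sin φ₁ · cos φ₂ · cos Δλ )
  = atan2(-0.16400, 0.75313) = -12.285° → normalised to [0°, 360°): 347.715°.

347.7°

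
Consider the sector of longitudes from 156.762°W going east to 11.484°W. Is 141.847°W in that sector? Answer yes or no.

Band width going east from -156.762° to -11.484°: ((-11.484 − -156.762) mod 360) = 145.278°.
Offset of -141.847° east of the west edge: ((-141.847 − -156.762) mod 360) = 14.915°.
14.915° ≤ 145.278° ⇒ inside.

Yes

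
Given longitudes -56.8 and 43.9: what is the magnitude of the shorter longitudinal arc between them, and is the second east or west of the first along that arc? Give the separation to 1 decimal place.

Raw difference: 43.9 − -56.8 = 100.7°.
Normalise into (−180°, 180°]: 100.7° stays 100.7°.
Positive ⇒ the second point lies to the east; separation 100.7°.

100.7° east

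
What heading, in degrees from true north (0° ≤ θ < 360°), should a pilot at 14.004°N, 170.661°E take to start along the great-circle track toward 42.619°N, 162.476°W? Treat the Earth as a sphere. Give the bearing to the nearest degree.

Δλ = -162.476 − 170.661 = -333.137°; wrapped into (−180°, 180°]: 26.863°.
θ = atan2( sin Δλ · cos φ₂ , cos φ₁ · sin φ₂ − sin φ₁ · cos φ₂ · cos Δλ )
  = atan2(0.33251, 0.49814) = 33.723° → normalised to [0°, 360°): 33.723°.

34°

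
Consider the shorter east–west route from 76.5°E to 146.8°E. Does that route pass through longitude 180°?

No

Signed shortest Δλ = ((146.8 − 76.5 + 180) mod 360) − 180 = 70.3°.
Going east by 70.3° from +76.5° reaches +146.8° without touching 180°.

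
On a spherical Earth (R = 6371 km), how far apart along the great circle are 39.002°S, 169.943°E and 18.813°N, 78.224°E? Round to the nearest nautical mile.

6184 nmi

Δλ = 78.224 − 169.943 = -91.719°.
Δφ = 18.813 − -39.002 = 57.815°.
a = sin²(Δφ/2) + cos φ₁ · cos φ₂ · sin²(Δλ/2) = 0.612509.
c = 2·atan2(√a, √(1−a)) = 1.79776 rad → d = 6371·c ≈ 11453.52 km ≈ 6184.41 nmi.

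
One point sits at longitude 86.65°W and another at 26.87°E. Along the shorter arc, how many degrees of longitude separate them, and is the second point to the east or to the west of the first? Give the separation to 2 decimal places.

Raw difference: 26.87 − -86.65 = 113.52°.
Normalise into (−180°, 180°]: 113.52° stays 113.52°.
Positive ⇒ the second point lies to the east; separation 113.52°.

113.52° east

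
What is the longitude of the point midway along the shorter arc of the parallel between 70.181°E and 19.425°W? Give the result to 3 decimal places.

25.378°E

Signed shortest Δλ from +70.181° to -19.425° is -89.606°.
Midpoint longitude = +70.181° + (-89.606°)/2 = +70.181° − 44.803° = +25.378°.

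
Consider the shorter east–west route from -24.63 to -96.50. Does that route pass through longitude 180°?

Signed shortest Δλ = ((-96.50 − -24.63 + 180) mod 360) − 180 = -71.87°.
Going west by 71.87° from -24.63° reaches -96.50° without touching 180°.

No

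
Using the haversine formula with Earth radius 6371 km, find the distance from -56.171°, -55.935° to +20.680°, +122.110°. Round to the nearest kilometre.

16065 km

Δλ = 122.110 − -55.935 = 178.045°.
Δφ = 20.680 − -56.171 = 76.851°.
a = sin²(Δφ/2) + cos φ₁ · cos φ₂ · sin²(Δλ/2) = 0.906952.
c = 2·atan2(√a, √(1−a)) = 2.52164 rad → d = 6371·c ≈ 16065.34 km.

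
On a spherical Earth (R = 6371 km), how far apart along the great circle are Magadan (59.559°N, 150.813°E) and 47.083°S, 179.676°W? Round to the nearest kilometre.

Δλ = -179.676 − 150.813 = -330.489°; wrapped into (−180°, 180°]: 29.511°.
Δφ = -47.083 − 59.559 = -106.642°.
a = sin²(Δφ/2) + cos φ₁ · cos φ₂ · sin²(Δλ/2) = 0.665575.
c = 2·atan2(√a, √(1−a)) = 1.90832 rad → d = 6371·c ≈ 12157.90 km.

12158 km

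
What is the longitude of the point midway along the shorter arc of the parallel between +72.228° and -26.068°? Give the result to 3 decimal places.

Signed shortest Δλ from +72.228° to -26.068° is -98.296°.
Midpoint longitude = +72.228° + (-98.296°)/2 = +72.228° − 49.148° = +23.080°.

+23.080°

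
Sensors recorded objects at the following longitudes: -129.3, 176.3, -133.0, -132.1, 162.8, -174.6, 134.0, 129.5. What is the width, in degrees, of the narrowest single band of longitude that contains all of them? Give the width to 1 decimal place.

Sort the longitudes: -174.6°, -133.0°, -132.1°, -129.3°, +129.5°, +134.0°, +162.8°, +176.3°.
Eastward gaps between consecutive values (wrapping around): 41.6°, 0.9°, 2.8°, 258.8°, 4.5°, 28.8°, 13.5°, 9.1°.
Largest gap = 258.8° ⇒ minimal covering band is its complement: 360° − 258.8° = 101.2°.
Band runs from +129.5° eastward to -129.3°, crossing the antimeridian.

101.2°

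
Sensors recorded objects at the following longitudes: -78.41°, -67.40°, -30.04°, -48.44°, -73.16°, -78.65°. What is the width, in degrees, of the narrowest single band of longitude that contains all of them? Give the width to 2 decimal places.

48.61°

Sort the longitudes: -78.65°, -78.41°, -73.16°, -67.40°, -48.44°, -30.04°.
Eastward gaps between consecutive values (wrapping around): 0.24°, 5.25°, 5.76°, 18.96°, 18.40°, 311.39°.
Largest gap = 311.39° ⇒ minimal covering band is its complement: 360° − 311.39° = 48.61°.
Band runs from -78.65° eastward to -30.04°.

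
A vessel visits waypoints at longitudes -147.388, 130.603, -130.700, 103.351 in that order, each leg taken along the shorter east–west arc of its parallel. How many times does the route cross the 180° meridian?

3

Leg 1: -147.388° → +130.603°, shortest Δλ = -82.009° (west) — crosses 180°.
Leg 2: +130.603° → -130.700°, shortest Δλ = 98.697° (east) — crosses 180°.
Leg 3: -130.700° → +103.351°, shortest Δλ = -125.949° (west) — crosses 180°.
Total crossings: 3.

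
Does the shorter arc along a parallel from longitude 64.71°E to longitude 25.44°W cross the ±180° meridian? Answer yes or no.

No

Signed shortest Δλ = ((-25.44 − 64.71 + 180) mod 360) − 180 = -90.15°.
Going west by 90.15° from +64.71° reaches -25.44° without touching 180°.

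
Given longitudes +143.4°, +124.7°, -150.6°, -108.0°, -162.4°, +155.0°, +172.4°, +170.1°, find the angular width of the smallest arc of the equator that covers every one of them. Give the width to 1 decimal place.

Sort the longitudes: -162.4°, -150.6°, -108.0°, +124.7°, +143.4°, +155.0°, +170.1°, +172.4°.
Eastward gaps between consecutive values (wrapping around): 11.8°, 42.6°, 232.7°, 18.7°, 11.6°, 15.1°, 2.3°, 25.2°.
Largest gap = 232.7° ⇒ minimal covering band is its complement: 360° − 232.7° = 127.3°.
Band runs from +124.7° eastward to -108.0°, crossing the antimeridian.

127.3°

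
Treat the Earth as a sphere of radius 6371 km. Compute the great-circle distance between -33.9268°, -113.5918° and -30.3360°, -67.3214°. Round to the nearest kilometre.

4339 km

Δλ = -67.3214 − -113.5918 = 46.2704°.
Δφ = -30.3360 − -33.9268 = 3.5908°.
a = sin²(Δφ/2) + cos φ₁ · cos φ₂ · sin²(Δλ/2) = 0.111534.
c = 2·atan2(√a, √(1−a)) = 0.68102 rad → d = 6371·c ≈ 4338.76 km.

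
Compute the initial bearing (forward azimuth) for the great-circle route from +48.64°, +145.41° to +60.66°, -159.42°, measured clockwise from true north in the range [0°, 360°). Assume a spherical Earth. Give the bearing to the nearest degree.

Δλ = -159.42 − 145.41 = -304.83°; wrapped into (−180°, 180°]: 55.17°.
θ = atan2( sin Δλ · cos φ₂ , cos φ₁ · sin φ₂ − sin φ₁ · cos φ₂ · cos Δλ )
  = atan2(0.40221, 0.36598) = 47.701° → normalised to [0°, 360°): 47.701°.

48°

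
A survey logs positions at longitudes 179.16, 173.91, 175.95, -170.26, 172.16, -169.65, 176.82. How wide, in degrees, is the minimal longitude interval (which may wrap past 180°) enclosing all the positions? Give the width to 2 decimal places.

Sort the longitudes: -170.26°, -169.65°, +172.16°, +173.91°, +175.95°, +176.82°, +179.16°.
Eastward gaps between consecutive values (wrapping around): 0.61°, 341.81°, 1.75°, 2.04°, 0.87°, 2.34°, 10.58°.
Largest gap = 341.81° ⇒ minimal covering band is its complement: 360° − 341.81° = 18.19°.
Band runs from +172.16° eastward to -169.65°, crossing the antimeridian.

18.19°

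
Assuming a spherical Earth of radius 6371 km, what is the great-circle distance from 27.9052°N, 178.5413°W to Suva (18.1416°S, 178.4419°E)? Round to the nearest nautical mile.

2770 nmi

Δλ = 178.4419 − -178.5413 = 356.9832°; wrapped into (−180°, 180°]: -3.0168°.
Δφ = -18.1416 − 27.9052 = -46.0468°.
a = sin²(Δφ/2) + cos φ₁ · cos φ₂ · sin²(Δλ/2) = 0.153547.
c = 2·atan2(√a, √(1−a)) = 0.80528 rad → d = 6371·c ≈ 5130.46 km ≈ 2770.23 nmi.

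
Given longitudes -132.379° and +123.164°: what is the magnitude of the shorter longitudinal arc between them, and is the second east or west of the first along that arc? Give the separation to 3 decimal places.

Raw difference: 123.164 − -132.379 = 255.543°.
Normalise into (−180°, 180°]: 255.543° − 360° = -104.457°.
Negative ⇒ the second point lies to the west; separation 104.457°.

104.457° west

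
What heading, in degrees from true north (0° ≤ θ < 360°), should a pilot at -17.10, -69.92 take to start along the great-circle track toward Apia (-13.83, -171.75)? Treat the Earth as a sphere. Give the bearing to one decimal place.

253.2°

Δλ = -171.75 − -69.92 = -101.83°.
θ = atan2( sin Δλ · cos φ₂ , cos φ₁ · sin φ₂ − sin φ₁ · cos φ₂ · cos Δλ )
  = atan2(-0.95039, -0.28701) = -106.804° → normalised to [0°, 360°): 253.196°.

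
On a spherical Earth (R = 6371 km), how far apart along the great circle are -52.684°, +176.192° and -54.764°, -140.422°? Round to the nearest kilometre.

2818 km

Δλ = -140.422 − 176.192 = -316.614°; wrapped into (−180°, 180°]: 43.386°.
Δφ = -54.764 − -52.684 = -2.080°.
a = sin²(Δφ/2) + cos φ₁ · cos φ₂ · sin²(Δλ/2) = 0.048115.
c = 2·atan2(√a, √(1−a)) = 0.44230 rad → d = 6371·c ≈ 2817.90 km.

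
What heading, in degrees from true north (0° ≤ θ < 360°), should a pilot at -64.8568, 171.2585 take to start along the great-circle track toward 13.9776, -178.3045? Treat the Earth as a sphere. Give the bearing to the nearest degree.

Δλ = -178.3045 − 171.2585 = -349.5630°; wrapped into (−180°, 180°]: 10.4370°.
θ = atan2( sin Δλ · cos φ₂ , cos φ₁ · sin φ₂ − sin φ₁ · cos φ₂ · cos Δλ )
  = atan2(0.17579, 0.96654) = 10.308° → normalised to [0°, 360°): 10.308°.

10°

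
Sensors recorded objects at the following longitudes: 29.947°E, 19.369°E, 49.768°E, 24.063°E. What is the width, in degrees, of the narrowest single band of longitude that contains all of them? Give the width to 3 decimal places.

30.399°

Sort the longitudes: +19.369°, +24.063°, +29.947°, +49.768°.
Eastward gaps between consecutive values (wrapping around): 4.694°, 5.884°, 19.821°, 329.601°.
Largest gap = 329.601° ⇒ minimal covering band is its complement: 360° − 329.601° = 30.399°.
Band runs from +19.369° eastward to +49.768°.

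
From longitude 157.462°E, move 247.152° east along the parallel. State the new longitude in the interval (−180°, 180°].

44.614°E

Start at +157.462°; shift +247.152° → +404.614°.
+404.614° lies outside (−180°, 180°]; subtract 360° → +44.614°.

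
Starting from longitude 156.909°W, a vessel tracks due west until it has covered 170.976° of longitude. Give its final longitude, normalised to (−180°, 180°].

Start at -156.909°; shift −170.976° → -327.885°.
-327.885° lies outside (−180°, 180°]; add 360° → +32.115°.

32.115°E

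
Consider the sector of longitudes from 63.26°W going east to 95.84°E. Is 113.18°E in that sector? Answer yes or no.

No

Band width going east from -63.26° to +95.84°: ((95.84 − -63.26) mod 360) = 159.10°.
Offset of +113.18° east of the west edge: ((113.18 − -63.26) mod 360) = 176.44°.
176.44° > 159.10° ⇒ outside.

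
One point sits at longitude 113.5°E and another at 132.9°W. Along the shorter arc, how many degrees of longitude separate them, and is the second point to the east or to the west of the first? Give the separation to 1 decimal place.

113.6° east

Raw difference: -132.9 − 113.5 = -246.4°.
Normalise into (−180°, 180°]: -246.4° + 360° = 113.6°.
Positive ⇒ the second point lies to the east; separation 113.6°.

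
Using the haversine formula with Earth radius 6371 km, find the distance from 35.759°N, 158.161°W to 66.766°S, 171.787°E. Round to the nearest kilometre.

11683 km

Δλ = 171.787 − -158.161 = 329.948°; wrapped into (−180°, 180°]: -30.052°.
Δφ = -66.766 − 35.759 = -102.525°.
a = sin²(Δφ/2) + cos φ₁ · cos φ₂ · sin²(Δλ/2) = 0.629949.
c = 2·atan2(√a, √(1−a)) = 1.83371 rad → d = 6371·c ≈ 11682.59 km.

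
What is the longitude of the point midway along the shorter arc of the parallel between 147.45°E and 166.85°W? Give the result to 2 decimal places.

Signed shortest Δλ from +147.45° to -166.85° is +45.70°.
Midpoint longitude = +147.45° + (+45.70°)/2 = +147.45° + 22.85° = +170.30°.
(The naïve average (+147.45 + -166.85)/2 = -9.7° is on the wrong side of the globe.)

170.30°E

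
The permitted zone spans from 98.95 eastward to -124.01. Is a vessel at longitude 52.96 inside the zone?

No

Band width going east from +98.95° to -124.01°: ((-124.01 − 98.95) mod 360) = 137.04°.
Offset of +52.96° east of the west edge: ((52.96 − 98.95) mod 360) = 314.01°.
314.01° > 137.04° ⇒ outside.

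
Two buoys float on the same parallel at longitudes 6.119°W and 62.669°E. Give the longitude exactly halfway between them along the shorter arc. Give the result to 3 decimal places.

Signed shortest Δλ from -6.119° to +62.669° is +68.788°.
Midpoint longitude = -6.119° + (+68.788°)/2 = -6.119° + 34.394° = +28.275°.

28.275°E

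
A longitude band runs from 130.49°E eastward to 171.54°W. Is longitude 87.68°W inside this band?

No

Band width going east from +130.49° to -171.54°: ((-171.54 − 130.49) mod 360) = 57.97°.
Offset of -87.68° east of the west edge: ((-87.68 − 130.49) mod 360) = 141.83°.
141.83° > 57.97° ⇒ outside.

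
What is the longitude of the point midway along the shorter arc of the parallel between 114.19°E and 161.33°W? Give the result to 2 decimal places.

Signed shortest Δλ from +114.19° to -161.33° is +84.48°.
Midpoint longitude = +114.19° + (+84.48°)/2 = +114.19° + 42.24° = +156.43°.
(The naïve average (+114.19 + -161.33)/2 = -23.57° is on the wrong side of the globe.)

156.43°E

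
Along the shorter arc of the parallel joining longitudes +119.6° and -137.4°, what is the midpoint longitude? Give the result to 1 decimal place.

Signed shortest Δλ from +119.6° to -137.4° is +103.0°.
Midpoint longitude = +119.6° + (+103.0°)/2 = +119.6° + 51.5° = +171.1°.
(The naïve average (+119.6 + -137.4)/2 = -8.9° is on the wrong side of the globe.)

+171.1°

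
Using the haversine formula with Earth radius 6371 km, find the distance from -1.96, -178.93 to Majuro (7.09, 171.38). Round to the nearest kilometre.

Δλ = 171.38 − -178.93 = 350.31°; wrapped into (−180°, 180°]: -9.69°.
Δφ = 7.09 − -1.96 = 9.05°.
a = sin²(Δφ/2) + cos φ₁ · cos φ₂ · sin²(Δλ/2) = 0.013299.
c = 2·atan2(√a, √(1−a)) = 0.23116 rad → d = 6371·c ≈ 1472.71 km.

1473 km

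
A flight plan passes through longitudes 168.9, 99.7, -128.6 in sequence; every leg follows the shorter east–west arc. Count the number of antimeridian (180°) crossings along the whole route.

Leg 1: +168.9° → +99.7°, shortest Δλ = -69.2° (west) — does not cross 180°.
Leg 2: +99.7° → -128.6°, shortest Δλ = 131.7° (east) — crosses 180°.
Total crossings: 1.

1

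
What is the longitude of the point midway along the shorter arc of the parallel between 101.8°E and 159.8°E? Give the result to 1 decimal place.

130.8°E

Signed shortest Δλ from +101.8° to +159.8° is +58.0°.
Midpoint longitude = +101.8° + (+58.0°)/2 = +101.8° + 29.0° = +130.8°.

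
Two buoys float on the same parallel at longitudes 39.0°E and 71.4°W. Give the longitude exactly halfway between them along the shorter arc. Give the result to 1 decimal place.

Signed shortest Δλ from +39.0° to -71.4° is -110.4°.
Midpoint longitude = +39.0° + (-110.4°)/2 = +39.0° − 55.2° = -16.2°.

16.2°W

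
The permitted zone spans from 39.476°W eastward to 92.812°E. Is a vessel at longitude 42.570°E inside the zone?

Yes

Band width going east from -39.476° to +92.812°: ((92.812 − -39.476) mod 360) = 132.288°.
Offset of +42.570° east of the west edge: ((42.570 − -39.476) mod 360) = 82.046°.
82.046° ≤ 132.288° ⇒ inside.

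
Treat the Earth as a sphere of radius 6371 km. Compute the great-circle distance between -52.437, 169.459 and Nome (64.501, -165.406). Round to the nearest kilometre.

13182 km

Δλ = -165.406 − 169.459 = -334.865°; wrapped into (−180°, 180°]: 25.135°.
Δφ = 64.501 − -52.437 = 116.938°.
a = sin²(Δφ/2) + cos φ₁ · cos φ₂ · sin²(Δλ/2) = 0.738939.
c = 2·atan2(√a, √(1−a)) = 2.06903 rad → d = 6371·c ≈ 13181.81 km.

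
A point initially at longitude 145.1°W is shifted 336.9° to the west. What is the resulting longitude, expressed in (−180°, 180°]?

Start at -145.1°; shift −336.9° → -482.0°.
-482.0° lies outside (−180°, 180°]; add 360° → -122.0°.

122.0°W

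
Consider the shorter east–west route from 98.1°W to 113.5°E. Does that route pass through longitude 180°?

Naïve |113.5 − -98.1| = 211.6° > 180°, so the shorter arc goes the other way round — across 180°.
Signed shortest Δλ = ((113.5 − -98.1 + 180) mod 360) − 180 = -148.4°.
Going west by 148.4° from -98.1° passes through 180° before reaching +113.5°.

Yes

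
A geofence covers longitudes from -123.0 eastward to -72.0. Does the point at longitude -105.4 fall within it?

Band width going east from -123.0° to -72.0°: ((-72.0 − -123.0) mod 360) = 51.0°.
Offset of -105.4° east of the west edge: ((-105.4 − -123.0) mod 360) = 17.6°.
17.6° ≤ 51.0° ⇒ inside.

Yes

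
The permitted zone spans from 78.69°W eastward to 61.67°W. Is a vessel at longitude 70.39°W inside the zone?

Band width going east from -78.69° to -61.67°: ((-61.67 − -78.69) mod 360) = 17.02°.
Offset of -70.39° east of the west edge: ((-70.39 − -78.69) mod 360) = 8.30°.
8.30° ≤ 17.02° ⇒ inside.

Yes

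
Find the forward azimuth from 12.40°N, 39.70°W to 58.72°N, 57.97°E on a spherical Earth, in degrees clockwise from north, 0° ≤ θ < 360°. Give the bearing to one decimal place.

31.2°

Δλ = 57.97 − -39.70 = 97.67°.
θ = atan2( sin Δλ · cos φ₂ , cos φ₁ · sin φ₂ − sin φ₁ · cos φ₂ · cos Δλ )
  = atan2(0.51458, 0.84958) = 31.202° → normalised to [0°, 360°): 31.202°.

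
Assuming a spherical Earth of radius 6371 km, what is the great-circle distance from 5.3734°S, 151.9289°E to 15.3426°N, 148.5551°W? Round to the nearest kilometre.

6946 km

Δλ = -148.5551 − 151.9289 = -300.4840°; wrapped into (−180°, 180°]: 59.5160°.
Δφ = 15.3426 − -5.3734 = 20.7160°.
a = sin²(Δφ/2) + cos φ₁ · cos φ₂ · sin²(Δλ/2) = 0.268855.
c = 2·atan2(√a, √(1−a)) = 1.09022 rad → d = 6371·c ≈ 6945.79 km.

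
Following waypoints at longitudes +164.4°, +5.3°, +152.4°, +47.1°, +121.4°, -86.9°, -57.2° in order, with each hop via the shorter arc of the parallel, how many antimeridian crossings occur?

1

Leg 1: +164.4° → +5.3°, shortest Δλ = -159.1° (west) — does not cross 180°.
Leg 2: +5.3° → +152.4°, shortest Δλ = 147.1° (east) — does not cross 180°.
Leg 3: +152.4° → +47.1°, shortest Δλ = -105.3° (west) — does not cross 180°.
Leg 4: +47.1° → +121.4°, shortest Δλ = 74.3° (east) — does not cross 180°.
Leg 5: +121.4° → -86.9°, shortest Δλ = 151.7° (east) — crosses 180°.
Leg 6: -86.9° → -57.2°, shortest Δλ = 29.7° (east) — does not cross 180°.
Total crossings: 1.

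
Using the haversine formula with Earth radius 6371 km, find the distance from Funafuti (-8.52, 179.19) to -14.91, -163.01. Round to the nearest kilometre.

2063 km

Δλ = -163.01 − 179.19 = -342.20°; wrapped into (−180°, 180°]: 17.80°.
Δφ = -14.91 − -8.52 = -6.39°.
a = sin²(Δφ/2) + cos φ₁ · cos φ₂ · sin²(Δλ/2) = 0.025980.
c = 2·atan2(√a, √(1−a)) = 0.32378 rad → d = 6371·c ≈ 2062.81 km.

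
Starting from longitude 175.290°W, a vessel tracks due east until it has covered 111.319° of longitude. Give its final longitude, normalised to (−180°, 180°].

Start at -175.290°; shift +111.319° → -63.971°.
-63.971° already lies in (−180°, 180°].

63.971°W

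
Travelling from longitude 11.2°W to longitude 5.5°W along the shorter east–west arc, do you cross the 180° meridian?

Signed shortest Δλ = ((-5.5 − -11.2 + 180) mod 360) − 180 = 5.7°.
Going east by 5.7° from -11.2° reaches -5.5° without touching 180°.

No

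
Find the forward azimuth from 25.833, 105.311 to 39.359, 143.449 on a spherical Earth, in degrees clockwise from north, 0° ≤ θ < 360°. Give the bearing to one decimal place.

57.4°

Δλ = 143.449 − 105.311 = 38.138°.
θ = atan2( sin Δλ · cos φ₂ , cos φ₁ · sin φ₂ − sin φ₁ · cos φ₂ · cos Δλ )
  = atan2(0.47749, 0.30581) = 57.362° → normalised to [0°, 360°): 57.362°.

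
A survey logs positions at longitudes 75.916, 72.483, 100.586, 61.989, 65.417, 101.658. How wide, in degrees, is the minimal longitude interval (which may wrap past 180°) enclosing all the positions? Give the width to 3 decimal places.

39.669°

Sort the longitudes: +61.989°, +65.417°, +72.483°, +75.916°, +100.586°, +101.658°.
Eastward gaps between consecutive values (wrapping around): 3.428°, 7.066°, 3.433°, 24.670°, 1.072°, 320.331°.
Largest gap = 320.331° ⇒ minimal covering band is its complement: 360° − 320.331° = 39.669°.
Band runs from +61.989° eastward to +101.658°.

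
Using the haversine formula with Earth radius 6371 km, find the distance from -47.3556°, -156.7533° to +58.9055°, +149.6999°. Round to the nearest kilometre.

Δλ = 149.6999 − -156.7533 = 306.4532°; wrapped into (−180°, 180°]: -53.5468°.
Δφ = 58.9055 − -47.3556 = 106.2611°.
a = sin²(Δφ/2) + cos φ₁ · cos φ₂ · sin²(Δλ/2) = 0.711002.
c = 2·atan2(√a, √(1−a)) = 2.00645 rad → d = 6371·c ≈ 12783.09 km.

12783 km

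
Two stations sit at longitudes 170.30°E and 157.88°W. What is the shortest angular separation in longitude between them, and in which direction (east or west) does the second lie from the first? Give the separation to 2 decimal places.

Raw difference: -157.88 − 170.30 = -328.18°.
Normalise into (−180°, 180°]: -328.18° + 360° = 31.82°.
Positive ⇒ the second point lies to the east; separation 31.82°.

31.82° east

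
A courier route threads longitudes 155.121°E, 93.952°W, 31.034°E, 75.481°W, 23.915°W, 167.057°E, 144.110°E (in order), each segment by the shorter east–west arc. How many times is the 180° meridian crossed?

Leg 1: +155.121° → -93.952°, shortest Δλ = 110.927° (east) — crosses 180°.
Leg 2: -93.952° → +31.034°, shortest Δλ = 124.986° (east) — does not cross 180°.
Leg 3: +31.034° → -75.481°, shortest Δλ = -106.515° (west) — does not cross 180°.
Leg 4: -75.481° → -23.915°, shortest Δλ = 51.566° (east) — does not cross 180°.
Leg 5: -23.915° → +167.057°, shortest Δλ = -169.028° (west) — crosses 180°.
Leg 6: +167.057° → +144.110°, shortest Δλ = -22.947° (west) — does not cross 180°.
Total crossings: 2.

2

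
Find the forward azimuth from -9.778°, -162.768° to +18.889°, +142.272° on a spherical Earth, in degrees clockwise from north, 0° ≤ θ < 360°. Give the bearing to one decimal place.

298.0°

Δλ = 142.272 − -162.768 = 305.040°; wrapped into (−180°, 180°]: -54.960°.
θ = atan2( sin Δλ · cos φ₂ , cos φ₁ · sin φ₂ − sin φ₁ · cos φ₂ · cos Δλ )
  = atan2(-0.77466, 0.41129) = -62.035° → normalised to [0°, 360°): 297.965°.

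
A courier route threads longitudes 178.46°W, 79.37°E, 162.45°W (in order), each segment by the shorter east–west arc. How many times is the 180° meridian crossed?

Leg 1: -178.46° → +79.37°, shortest Δλ = -102.17° (west) — crosses 180°.
Leg 2: +79.37° → -162.45°, shortest Δλ = 118.18° (east) — crosses 180°.
Total crossings: 2.

2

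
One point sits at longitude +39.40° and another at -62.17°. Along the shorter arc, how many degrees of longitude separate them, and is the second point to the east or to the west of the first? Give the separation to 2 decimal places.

101.57° west

Raw difference: -62.17 − 39.40 = -101.57°.
Normalise into (−180°, 180°]: -101.57° stays -101.57°.
Negative ⇒ the second point lies to the west; separation 101.57°.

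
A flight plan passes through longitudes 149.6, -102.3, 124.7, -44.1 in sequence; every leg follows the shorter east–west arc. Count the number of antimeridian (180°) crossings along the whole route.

Leg 1: +149.6° → -102.3°, shortest Δλ = 108.1° (east) — crosses 180°.
Leg 2: -102.3° → +124.7°, shortest Δλ = -133.0° (west) — crosses 180°.
Leg 3: +124.7° → -44.1°, shortest Δλ = -168.8° (west) — does not cross 180°.
Total crossings: 2.

2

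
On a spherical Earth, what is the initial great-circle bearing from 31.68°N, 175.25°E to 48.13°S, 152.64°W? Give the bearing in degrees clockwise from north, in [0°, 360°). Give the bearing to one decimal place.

Δλ = -152.64 − 175.25 = -327.89°; wrapped into (−180°, 180°]: 32.11°.
θ = atan2( sin Δλ · cos φ₂ , cos φ₁ · sin φ₂ − sin φ₁ · cos φ₂ · cos Δλ )
  = atan2(0.35478, -0.93061) = 159.132° → normalised to [0°, 360°): 159.132°.

159.1°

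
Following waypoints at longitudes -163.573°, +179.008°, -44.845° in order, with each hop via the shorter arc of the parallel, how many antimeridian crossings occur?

Leg 1: -163.573° → +179.008°, shortest Δλ = -17.419° (west) — crosses 180°.
Leg 2: +179.008° → -44.845°, shortest Δλ = 136.147° (east) — crosses 180°.
Total crossings: 2.

2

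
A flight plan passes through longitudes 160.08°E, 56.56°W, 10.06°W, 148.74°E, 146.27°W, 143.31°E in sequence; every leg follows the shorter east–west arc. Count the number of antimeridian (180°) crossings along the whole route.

Leg 1: +160.08° → -56.56°, shortest Δλ = 143.36° (east) — crosses 180°.
Leg 2: -56.56° → -10.06°, shortest Δλ = 46.5° (east) — does not cross 180°.
Leg 3: -10.06° → +148.74°, shortest Δλ = 158.8° (east) — does not cross 180°.
Leg 4: +148.74° → -146.27°, shortest Δλ = 64.99° (east) — crosses 180°.
Leg 5: -146.27° → +143.31°, shortest Δλ = -70.42° (west) — crosses 180°.
Total crossings: 3.

3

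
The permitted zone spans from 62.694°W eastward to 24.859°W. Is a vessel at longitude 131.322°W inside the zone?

Band width going east from -62.694° to -24.859°: ((-24.859 − -62.694) mod 360) = 37.835°.
Offset of -131.322° east of the west edge: ((-131.322 − -62.694) mod 360) = 291.372°.
291.372° > 37.835° ⇒ outside.

No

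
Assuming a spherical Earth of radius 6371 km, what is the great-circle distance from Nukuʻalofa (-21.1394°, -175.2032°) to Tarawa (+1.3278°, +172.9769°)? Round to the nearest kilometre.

2810 km

Δλ = 172.9769 − -175.2032 = 348.1801°; wrapped into (−180°, 180°]: -11.8199°.
Δφ = 1.3278 − -21.1394 = 22.4672°.
a = sin²(Δφ/2) + cos φ₁ · cos φ₂ · sin²(Δλ/2) = 0.047837.
c = 2·atan2(√a, √(1−a)) = 0.44100 rad → d = 6371·c ≈ 2809.59 km.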